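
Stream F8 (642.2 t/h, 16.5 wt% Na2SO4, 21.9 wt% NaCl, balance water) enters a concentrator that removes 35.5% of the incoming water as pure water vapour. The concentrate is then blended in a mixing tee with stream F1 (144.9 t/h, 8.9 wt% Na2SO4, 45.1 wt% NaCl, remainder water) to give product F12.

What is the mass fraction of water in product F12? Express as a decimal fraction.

Vapour removed = 0.355×0.616×642.2 = 140.44 t/h; concentrate = 501.76 t/h.
water reaching the mixer = 255.16 (from concentrate) + 144.9×0.460 = 321.81 t/h.
Product flow = 501.76 + 144.9 = 646.66 t/h; water fraction = 0.498.

0.498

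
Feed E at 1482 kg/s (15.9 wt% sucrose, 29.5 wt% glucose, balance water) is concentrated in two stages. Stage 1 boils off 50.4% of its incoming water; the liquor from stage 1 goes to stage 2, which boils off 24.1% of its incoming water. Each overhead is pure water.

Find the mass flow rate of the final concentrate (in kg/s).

water in feed = 1482×0.546 = 809.17 kg/s.
After stage 1: water left = (1−0.504)×809.17 = 401.35; stream total = 1074.2 kg/s.
After stage 2: water left = (1−0.241)×401.35 = 304.62; final concentrate = 977.45 kg/s.

977.5 kg/s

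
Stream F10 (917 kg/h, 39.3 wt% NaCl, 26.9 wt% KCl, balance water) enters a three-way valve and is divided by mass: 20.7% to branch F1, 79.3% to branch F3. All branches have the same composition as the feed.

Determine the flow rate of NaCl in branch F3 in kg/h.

285.8 kg/h

Branch F3 total = 0.793×917 = 727.18 kg/h.
NaCl in F3 = 0.393×727.18 = 285.78 kg/h.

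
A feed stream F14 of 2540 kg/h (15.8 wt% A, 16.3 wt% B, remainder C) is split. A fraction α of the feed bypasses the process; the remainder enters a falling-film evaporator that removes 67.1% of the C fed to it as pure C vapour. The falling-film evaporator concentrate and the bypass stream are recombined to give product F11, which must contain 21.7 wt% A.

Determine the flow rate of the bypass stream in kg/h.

1024 kg/h

All 2540×0.158 = 401.32 kg/h of A reaches F11, so F11 = 401.32/0.217 = 1849.4 kg/h and vapour = 690.6 kg/h.
The evaporator receives (1−α)·2540 of feed at 0.679 C and removes 0.671 of that C:
0.671×0.679×(1−α)×2540 = 690.6
(1−α) = 690.6/1157.2 = 0.5968;  α = 0.4032.
Bypass flow = 0.4032×2540 = 1024.2 kg/h.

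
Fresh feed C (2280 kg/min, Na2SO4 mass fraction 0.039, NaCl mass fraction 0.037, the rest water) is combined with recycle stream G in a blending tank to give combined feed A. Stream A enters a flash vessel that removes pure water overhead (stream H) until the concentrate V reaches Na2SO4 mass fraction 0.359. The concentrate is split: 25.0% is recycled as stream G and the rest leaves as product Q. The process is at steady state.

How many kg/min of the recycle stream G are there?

82.56 kg/min

Overall Na2SO4 balance (none leaves overhead): Na2SO4 in fresh feed = Na2SO4 in product, i.e. 2280×0.039 = (1−0.250)·V·0.359.
V = 88.92/(0.359×0.750) = 330.25 kg/min.
Recycle G = 0.250×330.25 = 82.563 kg/min.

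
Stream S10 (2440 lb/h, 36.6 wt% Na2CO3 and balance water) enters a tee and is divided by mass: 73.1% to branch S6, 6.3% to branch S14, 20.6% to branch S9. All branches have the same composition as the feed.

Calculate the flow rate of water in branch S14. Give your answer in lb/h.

97.46 lb/h

Branch S14 total = 0.063×2440 = 153.72 lb/h.
water in S14 = 0.634×153.72 = 97.458 lb/h.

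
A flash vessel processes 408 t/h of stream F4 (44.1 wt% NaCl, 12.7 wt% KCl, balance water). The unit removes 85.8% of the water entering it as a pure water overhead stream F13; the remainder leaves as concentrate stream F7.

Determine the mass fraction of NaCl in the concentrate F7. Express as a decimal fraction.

0.7007

NaCl is not removed: 408×0.441 = 179.93 t/h of NaCl enters F7.
water entering = 408×0.432 = 176.26 t/h; overhead removed = 0.858×176.26 = 151.23 t/h.
Concentrate = 408 − 151.23 = 256.77 t/h.
Mass fraction = 179.93/256.77 = 0.7007.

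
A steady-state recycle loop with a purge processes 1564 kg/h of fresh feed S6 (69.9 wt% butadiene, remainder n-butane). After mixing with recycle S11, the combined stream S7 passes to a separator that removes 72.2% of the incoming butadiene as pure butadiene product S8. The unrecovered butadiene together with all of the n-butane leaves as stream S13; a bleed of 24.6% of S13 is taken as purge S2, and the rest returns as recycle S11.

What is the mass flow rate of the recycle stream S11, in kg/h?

n-butane enters only via S6 and leaves only via the purge: 1564×0.301 = 0.246×(n-butane in S13), and the separator passes all n-butane, so n-butane in S7 = n-butane in S13 = 1913.7 kg/h.
butadiene in S7: m_A = 1564×0.699 + (1−0.246)·(1−0.722)·m_A, so m_A = 1093.2/0.7904 = 1383.2 kg/h.
S13 = (1−0.722)×1383.2 + 1913.7 = 2298.2 kg/h.
Recycle S11 = (1−0.246)×2298.2 = 1732.8 kg/h.

1733 kg/h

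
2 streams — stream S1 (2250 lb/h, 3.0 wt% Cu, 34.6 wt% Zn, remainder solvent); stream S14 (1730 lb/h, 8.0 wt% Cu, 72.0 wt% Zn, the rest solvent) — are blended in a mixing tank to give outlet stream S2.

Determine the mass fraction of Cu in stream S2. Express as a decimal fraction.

Total flow out = 2250 + 1730 = 3980 lb/h.
Cu in = 2250×0.030 + 1730×0.080 = 205.9 lb/h.
Cu mass fraction in S2 = 205.9/3980 = 0.052.

0.052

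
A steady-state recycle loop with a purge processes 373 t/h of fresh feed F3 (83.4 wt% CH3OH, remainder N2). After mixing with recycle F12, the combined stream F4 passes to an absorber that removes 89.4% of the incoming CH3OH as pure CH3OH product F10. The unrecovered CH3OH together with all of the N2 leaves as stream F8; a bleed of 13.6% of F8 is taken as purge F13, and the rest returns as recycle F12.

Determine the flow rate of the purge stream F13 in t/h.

N2 enters only via F3 and leaves only via the purge: 373×0.166 = 0.136×(N2 in F8), and the absorber passes all N2, so N2 in F4 = N2 in F8 = 455.28 t/h.
CH3OH in F4: m_A = 373×0.834 + (1−0.136)·(1−0.894)·m_A, so m_A = 311.08/0.9084 = 342.44 t/h.
F8 = (1−0.894)×342.44 + 455.28 = 491.58 t/h.
Purge F13 = 0.136×491.58 = 66.855 t/h.

66.85 t/h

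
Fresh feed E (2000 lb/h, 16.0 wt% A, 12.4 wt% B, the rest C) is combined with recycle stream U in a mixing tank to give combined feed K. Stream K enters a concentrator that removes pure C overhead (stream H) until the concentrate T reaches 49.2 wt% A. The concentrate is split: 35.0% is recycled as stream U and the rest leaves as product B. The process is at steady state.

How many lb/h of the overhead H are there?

Overall A balance (none leaves overhead): A in fresh feed = A in product, i.e. 2000×0.160 = (1−0.350)·T·0.492.
T = 320/(0.492×0.650) = 1000.6 lb/h.
Recycle U = 0.350×1000.6 = 350.22 lb/h.
Combined feed K = 2000 + 350.22 = 2350.2 lb/h.
Overhead H = K − T = 2350.2 − 1000.6 = 1349.6 lb/h.

1350 lb/h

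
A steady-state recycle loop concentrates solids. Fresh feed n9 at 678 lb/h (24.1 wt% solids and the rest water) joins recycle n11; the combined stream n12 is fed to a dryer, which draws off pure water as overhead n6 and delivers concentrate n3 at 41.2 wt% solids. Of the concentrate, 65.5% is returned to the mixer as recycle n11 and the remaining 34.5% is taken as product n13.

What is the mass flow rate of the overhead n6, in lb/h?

Overall solids balance (none leaves overhead): solids in fresh feed = solids in product, i.e. 678×0.241 = (1−0.655)·n3·0.412.
n3 = 163.4/(0.412×0.345) = 1149.6 lb/h.
Recycle n11 = 0.655×1149.6 = 752.96 lb/h.
Combined feed n12 = 678 + 752.96 = 1431 lb/h.
Overhead n6 = n12 − n3 = 1431 − 1149.6 = 281.4 lb/h.

281.4 lb/h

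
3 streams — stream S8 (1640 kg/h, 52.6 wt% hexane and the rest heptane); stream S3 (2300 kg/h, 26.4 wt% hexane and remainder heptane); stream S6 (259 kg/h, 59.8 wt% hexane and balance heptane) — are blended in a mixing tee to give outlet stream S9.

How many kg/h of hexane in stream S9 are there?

hexane out = hexane in = 1640×0.526 + 2300×0.264 + 259×0.598 = 1624.7 kg/h.

1625 kg/h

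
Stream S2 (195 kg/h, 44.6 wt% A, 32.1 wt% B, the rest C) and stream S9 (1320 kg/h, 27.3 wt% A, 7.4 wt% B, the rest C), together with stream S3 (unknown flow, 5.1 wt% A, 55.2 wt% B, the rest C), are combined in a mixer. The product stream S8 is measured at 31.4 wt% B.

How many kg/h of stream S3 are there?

Let S3 be the unknown flow. Total out = 1515 + S3.
B balance: 160.27 + 0.552·S3 = 0.314·(1515 + S3)
(0.552 − 0.314)·S3 = 0.314×1515 − 160.27 = 315.44
S3 = 315.44 / 0.238 = 1325.4 kg/h

1325 kg/h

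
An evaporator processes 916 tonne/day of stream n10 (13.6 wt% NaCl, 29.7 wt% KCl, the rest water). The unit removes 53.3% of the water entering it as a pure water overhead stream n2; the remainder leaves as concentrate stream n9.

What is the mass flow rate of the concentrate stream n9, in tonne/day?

water entering = 916×0.567 = 519.37 tonne/day; overhead removed = 0.533×519.37 = 276.83 tonne/day.
Concentrate = 916 − 276.83 = 639.17 tonne/day.

639.2 tonne/day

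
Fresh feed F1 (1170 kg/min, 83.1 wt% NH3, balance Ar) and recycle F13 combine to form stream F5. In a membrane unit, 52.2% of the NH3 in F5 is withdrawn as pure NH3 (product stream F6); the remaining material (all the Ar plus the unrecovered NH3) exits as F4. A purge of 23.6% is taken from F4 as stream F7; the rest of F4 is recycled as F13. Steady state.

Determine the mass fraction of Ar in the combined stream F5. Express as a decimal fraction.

0.354

Ar enters only via F1 and leaves only via the purge: 1170×0.169 = 0.236×(Ar in F4), and the membrane unit passes all Ar, so Ar in F5 = Ar in F4 = 837.84 kg/min.
NH3 in F5: m_A = 1170×0.831 + (1−0.236)·(1−0.522)·m_A, so m_A = 972.27/0.6348 = 1531.6 kg/min.
F5 = 1531.6 + 837.84 = 2369.4 kg/min.
Ar fraction in F5 = 837.84/2369.4 = 0.354.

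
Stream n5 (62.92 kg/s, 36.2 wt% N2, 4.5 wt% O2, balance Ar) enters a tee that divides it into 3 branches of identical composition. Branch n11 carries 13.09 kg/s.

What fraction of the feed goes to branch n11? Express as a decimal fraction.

0.208

Fraction to n11 = 13.09/62.92 = 0.2080.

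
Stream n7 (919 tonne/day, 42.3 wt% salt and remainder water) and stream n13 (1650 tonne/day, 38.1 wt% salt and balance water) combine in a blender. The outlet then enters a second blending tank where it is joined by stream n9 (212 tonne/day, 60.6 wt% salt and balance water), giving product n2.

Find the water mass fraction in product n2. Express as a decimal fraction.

0.588

Overall, product flow = 2781 tonne/day.
water in = 919×0.577 + 1650×0.619 + 212×0.394 = 1635.1 tonne/day.
water fraction in n2 = 0.588.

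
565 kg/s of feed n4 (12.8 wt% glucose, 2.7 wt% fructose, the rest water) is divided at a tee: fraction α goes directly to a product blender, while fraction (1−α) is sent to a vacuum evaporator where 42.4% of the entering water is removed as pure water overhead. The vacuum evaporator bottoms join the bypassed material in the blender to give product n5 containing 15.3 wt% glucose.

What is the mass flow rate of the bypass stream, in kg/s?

All 565×0.128 = 72.32 kg/s of glucose reaches n5, so n5 = 72.32/0.153 = 472.68 kg/s and vapour = 92.32 kg/s.
The evaporator receives (1−α)·565 of feed at 0.845 water and removes 0.424 of that water:
0.424×0.845×(1−α)×565 = 92.32
(1−α) = 92.32/202.43 = 0.4561;  α = 0.5439.
Bypass flow = 0.5439×565 = 307.32 kg/s.

307.3 kg/s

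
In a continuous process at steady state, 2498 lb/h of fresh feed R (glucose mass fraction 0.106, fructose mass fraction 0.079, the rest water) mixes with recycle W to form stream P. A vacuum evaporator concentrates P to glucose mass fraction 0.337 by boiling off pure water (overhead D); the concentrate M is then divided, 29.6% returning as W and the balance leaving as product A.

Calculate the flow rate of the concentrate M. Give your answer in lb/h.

1116 lb/h

Overall glucose balance (none leaves overhead): glucose in fresh feed = glucose in product, i.e. 2498×0.106 = (1−0.296)·M·0.337.
M = 264.79/(0.337×0.704) = 1116.1 lb/h.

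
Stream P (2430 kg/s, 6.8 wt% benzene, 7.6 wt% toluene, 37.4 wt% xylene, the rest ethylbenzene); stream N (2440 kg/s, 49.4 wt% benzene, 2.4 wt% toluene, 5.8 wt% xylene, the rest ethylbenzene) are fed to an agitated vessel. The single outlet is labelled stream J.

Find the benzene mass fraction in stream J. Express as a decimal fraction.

0.281

Total flow out = 2430 + 2440 = 4870 kg/s.
benzene in = 2430×0.068 + 2440×0.494 = 1370.6 kg/s.
benzene mass fraction in J = 1370.6/4870 = 0.281.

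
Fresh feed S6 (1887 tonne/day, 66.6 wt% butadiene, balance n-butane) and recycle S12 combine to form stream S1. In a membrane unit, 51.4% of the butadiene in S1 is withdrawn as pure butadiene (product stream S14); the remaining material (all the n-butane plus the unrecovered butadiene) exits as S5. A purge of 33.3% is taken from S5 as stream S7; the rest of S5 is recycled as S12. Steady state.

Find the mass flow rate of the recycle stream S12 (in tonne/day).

n-butane enters only via S6 and leaves only via the purge: 1887×0.334 = 0.333×(n-butane in S5), and the membrane unit passes all n-butane, so n-butane in S1 = n-butane in S5 = 1892.7 tonne/day.
butadiene in S1: m_A = 1887×0.666 + (1−0.333)·(1−0.514)·m_A, so m_A = 1256.7/0.6758 = 1859.5 tonne/day.
S5 = (1−0.514)×1859.5 + 1892.7 = 2796.4 tonne/day.
Recycle S12 = (1−0.333)×2796.4 = 1865.2 tonne/day.

1865 tonne/day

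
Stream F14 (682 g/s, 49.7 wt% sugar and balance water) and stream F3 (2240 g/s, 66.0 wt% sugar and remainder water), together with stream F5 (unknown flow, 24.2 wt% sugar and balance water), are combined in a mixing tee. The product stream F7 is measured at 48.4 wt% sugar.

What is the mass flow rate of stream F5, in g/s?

Let F5 be the unknown flow. Total out = 2922 + F5.
sugar balance: 1817.4 + 0.242·F5 = 0.484·(2922 + F5)
(0.242 − 0.484)·F5 = 0.484×2922 − 1817.4 = -403.11
F5 = -403.11 / -0.242 = 1665.7 g/s

1666 g/s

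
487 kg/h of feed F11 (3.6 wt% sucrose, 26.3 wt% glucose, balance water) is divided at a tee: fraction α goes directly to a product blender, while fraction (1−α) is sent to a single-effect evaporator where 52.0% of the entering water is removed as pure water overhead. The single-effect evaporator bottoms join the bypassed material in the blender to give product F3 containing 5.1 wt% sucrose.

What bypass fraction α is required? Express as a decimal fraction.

All 487×0.036 = 17.532 kg/h of sucrose reaches F3, so F3 = 17.532/0.051 = 343.76 kg/h and vapour = 143.24 kg/h.
The evaporator receives (1−α)·487 of feed at 0.701 water and removes 0.520 of that water:
0.520×0.701×(1−α)×487 = 143.24
(1−α) = 143.24/177.52 = 0.8069;  α = 0.1931.

0.193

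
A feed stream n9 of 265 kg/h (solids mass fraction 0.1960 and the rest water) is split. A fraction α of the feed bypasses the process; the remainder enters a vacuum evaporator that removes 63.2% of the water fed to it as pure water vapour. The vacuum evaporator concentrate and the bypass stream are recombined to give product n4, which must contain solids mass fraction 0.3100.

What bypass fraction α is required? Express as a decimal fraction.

0.276

All 265×0.196 = 51.94 kg/h of solids reaches n4, so n4 = 51.94/0.310 = 167.55 kg/h and vapour = 97.452 kg/h.
The evaporator receives (1−α)·265 of feed at 0.804 water and removes 0.632 of that water:
0.632×0.804×(1−α)×265 = 97.452
(1−α) = 97.452/134.65 = 0.7237;  α = 0.2763.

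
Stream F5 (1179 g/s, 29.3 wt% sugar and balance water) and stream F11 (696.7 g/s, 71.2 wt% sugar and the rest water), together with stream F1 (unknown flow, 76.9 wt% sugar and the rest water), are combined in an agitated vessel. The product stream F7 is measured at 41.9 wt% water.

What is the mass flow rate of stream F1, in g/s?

1321 g/s

Let F1 be the unknown flow. Total out = 1875.7 + F1.
water balance: 1034.2 + 0.231·F1 = 0.419·(1875.7 + F1)
(0.231 − 0.419)·F1 = 0.419×1875.7 − 1034.2 = -248.28
F1 = -248.28 / -0.188 = 1320.7 g/s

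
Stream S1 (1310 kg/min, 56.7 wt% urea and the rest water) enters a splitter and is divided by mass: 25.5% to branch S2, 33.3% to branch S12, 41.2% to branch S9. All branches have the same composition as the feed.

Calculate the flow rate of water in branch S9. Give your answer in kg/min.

233.7 kg/min

Branch S9 total = 0.412×1310 = 539.72 kg/min.
water in S9 = 0.433×539.72 = 233.7 kg/min.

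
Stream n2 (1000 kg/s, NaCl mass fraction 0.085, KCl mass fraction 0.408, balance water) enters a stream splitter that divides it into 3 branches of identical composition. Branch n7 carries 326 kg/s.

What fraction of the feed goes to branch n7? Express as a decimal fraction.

0.326

Fraction to n7 = 326/1000 = 0.3260.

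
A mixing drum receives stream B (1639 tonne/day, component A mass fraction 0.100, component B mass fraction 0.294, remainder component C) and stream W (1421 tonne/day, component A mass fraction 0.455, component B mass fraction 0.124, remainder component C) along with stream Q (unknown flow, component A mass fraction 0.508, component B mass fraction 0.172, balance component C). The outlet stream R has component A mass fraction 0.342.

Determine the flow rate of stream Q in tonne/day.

Let Q be the unknown flow. Total out = 3060 + Q.
component A balance: 810.46 + 0.508·Q = 0.342·(3060 + Q)
(0.508 − 0.342)·Q = 0.342×3060 − 810.46 = 236.06
Q = 236.06 / 0.166 = 1422.1 tonne/day

1422 tonne/day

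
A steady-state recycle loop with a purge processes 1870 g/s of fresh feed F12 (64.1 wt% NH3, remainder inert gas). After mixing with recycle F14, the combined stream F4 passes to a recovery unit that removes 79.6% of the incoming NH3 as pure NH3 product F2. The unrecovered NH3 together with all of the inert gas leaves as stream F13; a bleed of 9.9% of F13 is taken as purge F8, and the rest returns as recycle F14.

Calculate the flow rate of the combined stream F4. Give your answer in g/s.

inert gas enters only via F12 and leaves only via the purge: 1870×0.359 = 0.099×(inert gas in F13), and the recovery unit passes all inert gas, so inert gas in F4 = inert gas in F13 = 6781.1 g/s.
NH3 in F4: m_A = 1870×0.641 + (1−0.099)·(1−0.796)·m_A, so m_A = 1198.7/0.8162 = 1468.6 g/s.
F4 = 1468.6 + 6781.1 = 8249.7 g/s.

8250 g/s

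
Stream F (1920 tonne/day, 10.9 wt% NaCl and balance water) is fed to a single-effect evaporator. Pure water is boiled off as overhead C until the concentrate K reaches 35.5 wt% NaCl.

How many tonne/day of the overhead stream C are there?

1330 tonne/day

NaCl is conserved: 1920×0.109 = 209.28 tonne/day all reports to the concentrate.
Concentrate = 209.28/(target fraction) = 589.52 tonne/day.
Overhead = 1920 − 589.52 = 1330.5 tonne/day.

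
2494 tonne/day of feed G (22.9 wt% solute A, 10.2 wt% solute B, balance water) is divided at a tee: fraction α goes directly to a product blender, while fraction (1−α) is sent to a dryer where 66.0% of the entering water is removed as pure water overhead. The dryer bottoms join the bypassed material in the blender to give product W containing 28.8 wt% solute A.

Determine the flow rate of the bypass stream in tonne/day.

All 2494×0.229 = 571.13 tonne/day of solute A reaches W, so W = 571.13/0.288 = 1983.1 tonne/day and vapour = 510.92 tonne/day.
The evaporator receives (1−α)·2494 of feed at 0.669 water and removes 0.660 of that water:
0.660×0.669×(1−α)×2494 = 510.92
(1−α) = 510.92/1101.2 = 0.4640;  α = 0.5360.
Bypass flow = 0.5360×2494 = 1336.9 tonne/day.

1337 tonne/day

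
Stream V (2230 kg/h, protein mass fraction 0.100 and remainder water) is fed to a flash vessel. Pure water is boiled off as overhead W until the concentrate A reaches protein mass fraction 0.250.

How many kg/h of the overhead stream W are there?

1338 kg/h

protein is conserved: 2230×0.100 = 223 kg/h all reports to the concentrate.
Concentrate = 223/(target fraction) = 892 kg/h.
Overhead = 2230 − 892 = 1338 kg/h.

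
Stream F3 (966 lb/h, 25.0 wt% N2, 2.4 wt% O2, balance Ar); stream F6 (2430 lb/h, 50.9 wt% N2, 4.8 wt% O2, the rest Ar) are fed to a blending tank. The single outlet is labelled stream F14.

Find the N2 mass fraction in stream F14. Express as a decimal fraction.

Total flow out = 966 + 2430 = 3396 lb/h.
N2 in = 966×0.250 + 2430×0.509 = 1478.4 lb/h.
N2 mass fraction in F14 = 1478.4/3396 = 0.435.

0.435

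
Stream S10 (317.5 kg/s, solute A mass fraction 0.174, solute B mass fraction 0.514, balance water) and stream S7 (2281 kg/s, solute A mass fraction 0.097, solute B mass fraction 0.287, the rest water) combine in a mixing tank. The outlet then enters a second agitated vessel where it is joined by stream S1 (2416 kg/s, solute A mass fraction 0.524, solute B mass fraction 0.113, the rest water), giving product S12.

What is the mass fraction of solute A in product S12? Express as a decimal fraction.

0.308

Overall, product flow = 5014.5 kg/s.
solute A in = 317.5×0.174 + 2281×0.097 + 2416×0.524 = 1542.5 kg/s.
solute A fraction in S12 = 0.308.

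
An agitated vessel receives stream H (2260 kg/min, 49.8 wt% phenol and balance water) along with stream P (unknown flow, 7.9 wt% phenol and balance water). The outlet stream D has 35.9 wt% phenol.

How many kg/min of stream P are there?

Let P be the unknown flow. Total out = 2260 + P.
phenol balance: 1125.5 + 0.079·P = 0.359·(2260 + P)
(0.079 − 0.359)·P = 0.359×2260 − 1125.5 = -314.14
P = -314.14 / -0.280 = 1121.9 kg/min

1122 kg/min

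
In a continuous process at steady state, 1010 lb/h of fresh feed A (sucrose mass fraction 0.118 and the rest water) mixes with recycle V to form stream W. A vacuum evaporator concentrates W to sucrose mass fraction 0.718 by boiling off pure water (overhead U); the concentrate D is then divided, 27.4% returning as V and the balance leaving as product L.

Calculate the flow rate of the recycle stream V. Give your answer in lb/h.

Overall sucrose balance (none leaves overhead): sucrose in fresh feed = sucrose in product, i.e. 1010×0.118 = (1−0.274)·D·0.718.
D = 119.18/(0.718×0.726) = 228.63 lb/h.
Recycle V = 0.274×228.63 = 62.646 lb/h.

62.65 lb/h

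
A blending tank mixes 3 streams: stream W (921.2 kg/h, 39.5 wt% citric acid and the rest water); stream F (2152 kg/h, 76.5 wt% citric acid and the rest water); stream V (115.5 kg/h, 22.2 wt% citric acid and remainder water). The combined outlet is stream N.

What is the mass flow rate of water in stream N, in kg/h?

water out = water in = 921.2×0.605 + 2152×0.235 + 115.5×0.778 = 1152.9 kg/h.

1153 kg/h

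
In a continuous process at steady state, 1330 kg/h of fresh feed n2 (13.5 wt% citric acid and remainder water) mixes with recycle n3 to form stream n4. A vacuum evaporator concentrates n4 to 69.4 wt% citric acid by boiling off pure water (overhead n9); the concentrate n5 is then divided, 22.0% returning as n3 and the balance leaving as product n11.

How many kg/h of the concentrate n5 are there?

Overall citric acid balance (none leaves overhead): citric acid in fresh feed = citric acid in product, i.e. 1330×0.135 = (1−0.220)·n5·0.694.
n5 = 179.55/(0.694×0.780) = 331.69 kg/h.

331.7 kg/h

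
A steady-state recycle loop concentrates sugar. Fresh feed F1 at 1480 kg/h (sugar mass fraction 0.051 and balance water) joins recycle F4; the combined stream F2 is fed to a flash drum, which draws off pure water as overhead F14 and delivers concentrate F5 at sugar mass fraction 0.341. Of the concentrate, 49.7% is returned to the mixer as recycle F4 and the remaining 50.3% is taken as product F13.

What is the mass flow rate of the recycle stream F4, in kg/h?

218.7 kg/h

Overall sugar balance (none leaves overhead): sugar in fresh feed = sugar in product, i.e. 1480×0.051 = (1−0.497)·F5·0.341.
F5 = 75.48/(0.341×0.503) = 440.06 kg/h.
Recycle F4 = 0.497×440.06 = 218.71 kg/h.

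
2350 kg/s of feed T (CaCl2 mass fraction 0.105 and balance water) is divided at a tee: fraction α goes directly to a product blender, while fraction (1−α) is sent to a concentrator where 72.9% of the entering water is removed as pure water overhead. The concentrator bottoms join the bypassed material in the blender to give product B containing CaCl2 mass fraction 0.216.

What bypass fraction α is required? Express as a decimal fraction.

All 2350×0.105 = 246.75 kg/s of CaCl2 reaches B, so B = 246.75/0.216 = 1142.4 kg/s and vapour = 1207.6 kg/s.
The evaporator receives (1−α)·2350 of feed at 0.895 water and removes 0.729 of that water:
0.729×0.895×(1−α)×2350 = 1207.6
(1−α) = 1207.6/1533.3 = 0.7876;  α = 0.2124.

0.212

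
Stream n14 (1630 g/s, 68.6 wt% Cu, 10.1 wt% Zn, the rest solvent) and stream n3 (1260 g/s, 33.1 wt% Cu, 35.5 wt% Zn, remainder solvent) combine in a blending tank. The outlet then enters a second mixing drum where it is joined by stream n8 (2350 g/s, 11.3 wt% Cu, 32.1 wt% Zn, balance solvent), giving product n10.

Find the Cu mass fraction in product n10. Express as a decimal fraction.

0.3437

Overall, product flow = 5240 g/s.
Cu in = 1630×0.686 + 1260×0.331 + 2350×0.113 = 1800.8 g/s.
Cu fraction in n10 = 0.3437.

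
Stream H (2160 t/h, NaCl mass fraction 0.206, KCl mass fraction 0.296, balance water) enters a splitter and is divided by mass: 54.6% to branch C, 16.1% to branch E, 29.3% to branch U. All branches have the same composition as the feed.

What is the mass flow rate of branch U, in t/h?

632.9 t/h

Branch U flow = 0.293×2160 = 632.88 t/h.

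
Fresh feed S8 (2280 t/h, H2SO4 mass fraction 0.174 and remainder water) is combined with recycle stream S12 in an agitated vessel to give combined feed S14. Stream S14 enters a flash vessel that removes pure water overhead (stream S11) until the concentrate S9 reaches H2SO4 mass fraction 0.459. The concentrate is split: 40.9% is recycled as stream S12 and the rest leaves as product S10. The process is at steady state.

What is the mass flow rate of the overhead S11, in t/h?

Overall H2SO4 balance (none leaves overhead): H2SO4 in fresh feed = H2SO4 in product, i.e. 2280×0.174 = (1−0.409)·S9·0.459.
S9 = 396.72/(0.459×0.591) = 1462.5 t/h.
Recycle S12 = 0.409×1462.5 = 598.15 t/h.
Combined feed S14 = 2280 + 598.15 = 2878.1 t/h.
Overhead S11 = S14 − S9 = 2878.1 − 1462.5 = 1415.7 t/h.

1416 t/h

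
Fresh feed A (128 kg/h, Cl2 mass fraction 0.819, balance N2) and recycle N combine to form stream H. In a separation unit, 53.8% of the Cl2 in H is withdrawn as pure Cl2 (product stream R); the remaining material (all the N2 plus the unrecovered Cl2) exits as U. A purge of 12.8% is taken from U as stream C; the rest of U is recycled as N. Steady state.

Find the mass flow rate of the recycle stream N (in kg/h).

N2 enters only via A and leaves only via the purge: 128×0.181 = 0.128×(N2 in U), and the separation unit passes all N2, so N2 in H = N2 in U = 181 kg/h.
Cl2 in H: m_A = 128×0.819 + (1−0.128)·(1−0.538)·m_A, so m_A = 104.83/0.5971 = 175.56 kg/h.
U = (1−0.538)×175.56 + 181 = 262.11 kg/h.
Recycle N = (1−0.128)×262.11 = 228.56 kg/h.

228.6 kg/h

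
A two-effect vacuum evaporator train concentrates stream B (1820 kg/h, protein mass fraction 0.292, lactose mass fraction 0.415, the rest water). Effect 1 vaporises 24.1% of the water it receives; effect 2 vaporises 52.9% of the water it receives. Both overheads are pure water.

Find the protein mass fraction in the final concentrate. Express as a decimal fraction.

water in feed = 1820×0.293 = 533.26 kg/h.
After stage 1: water left = (1−0.241)×533.26 = 404.74; stream total = 1691.5 kg/h.
After stage 2: water left = (1−0.529)×404.74 = 190.63; final concentrate = 1477.4 kg/h.
protein fraction = 531.44/1477.4 = 0.360.

0.360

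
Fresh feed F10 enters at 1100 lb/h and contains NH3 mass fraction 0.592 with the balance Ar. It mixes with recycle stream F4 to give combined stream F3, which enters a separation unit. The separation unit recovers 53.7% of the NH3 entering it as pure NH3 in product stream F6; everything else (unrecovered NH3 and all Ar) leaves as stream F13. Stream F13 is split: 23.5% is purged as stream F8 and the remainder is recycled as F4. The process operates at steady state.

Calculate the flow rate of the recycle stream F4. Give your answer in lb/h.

1818 lb/h

Ar enters only via F10 and leaves only via the purge: 1100×0.408 = 0.235×(Ar in F13), and the separation unit passes all Ar, so Ar in F3 = Ar in F13 = 1909.8 lb/h.
NH3 in F3: m_A = 1100×0.592 + (1−0.235)·(1−0.537)·m_A, so m_A = 651.2/0.6458 = 1008.4 lb/h.
F13 = (1−0.537)×1008.4 + 1909.8 = 2376.7 lb/h.
Recycle F4 = (1−0.235)×2376.7 = 1818.1 lb/h.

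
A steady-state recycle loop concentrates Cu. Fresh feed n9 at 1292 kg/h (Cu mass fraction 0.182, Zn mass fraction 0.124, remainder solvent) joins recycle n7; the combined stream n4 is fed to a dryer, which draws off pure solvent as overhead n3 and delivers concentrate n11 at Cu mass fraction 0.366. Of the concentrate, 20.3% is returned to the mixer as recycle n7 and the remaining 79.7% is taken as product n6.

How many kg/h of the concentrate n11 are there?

806.1 kg/h

Overall Cu balance (none leaves overhead): Cu in fresh feed = Cu in product, i.e. 1292×0.182 = (1−0.203)·n11·0.366.
n11 = 235.14/(0.366×0.797) = 806.11 kg/h.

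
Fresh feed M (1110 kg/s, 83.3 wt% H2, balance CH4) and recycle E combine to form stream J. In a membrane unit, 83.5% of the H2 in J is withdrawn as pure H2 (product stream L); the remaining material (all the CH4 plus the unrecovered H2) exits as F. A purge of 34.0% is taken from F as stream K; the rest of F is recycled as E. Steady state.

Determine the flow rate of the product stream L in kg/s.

866.4 kg/s

H2 in J: m_A = 1110×0.833 + (1−0.340)·(1−0.835)·m_A, so m_A = 924.63/0.8911 = 1037.6 kg/s.
Product L = 0.835×1037.6 = 866.42 kg/s.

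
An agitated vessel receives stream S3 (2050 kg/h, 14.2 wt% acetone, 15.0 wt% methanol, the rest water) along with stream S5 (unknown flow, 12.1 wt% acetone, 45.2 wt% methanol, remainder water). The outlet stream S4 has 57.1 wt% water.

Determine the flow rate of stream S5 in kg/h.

1950 kg/h

Let S5 be the unknown flow. Total out = 2050 + S5.
water balance: 1451.4 + 0.427·S5 = 0.571·(2050 + S5)
(0.427 − 0.571)·S5 = 0.571×2050 − 1451.4 = -280.85
S5 = -280.85 / -0.144 = 1950.3 kg/h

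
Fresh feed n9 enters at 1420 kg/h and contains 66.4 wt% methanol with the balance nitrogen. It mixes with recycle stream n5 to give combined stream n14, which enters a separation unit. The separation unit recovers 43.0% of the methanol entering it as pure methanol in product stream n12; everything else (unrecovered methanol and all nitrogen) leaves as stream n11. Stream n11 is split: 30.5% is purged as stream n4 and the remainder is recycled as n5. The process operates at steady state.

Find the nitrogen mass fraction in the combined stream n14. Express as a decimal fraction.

nitrogen enters only via n9 and leaves only via the purge: 1420×0.336 = 0.305×(nitrogen in n11), and the separation unit passes all nitrogen, so nitrogen in n14 = nitrogen in n11 = 1564.3 kg/h.
methanol in n14: m_A = 1420×0.664 + (1−0.305)·(1−0.430)·m_A, so m_A = 942.88/0.6038 = 1561.4 kg/h.
n14 = 1561.4 + 1564.3 = 3125.8 kg/h.
nitrogen fraction in n14 = 1564.3/3125.8 = 0.5005.

0.5005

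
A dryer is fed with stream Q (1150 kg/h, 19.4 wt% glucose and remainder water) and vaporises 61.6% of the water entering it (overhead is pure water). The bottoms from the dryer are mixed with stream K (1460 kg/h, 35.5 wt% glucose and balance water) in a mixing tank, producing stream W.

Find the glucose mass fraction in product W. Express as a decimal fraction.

Vapour removed = 0.616×0.806×1150 = 570.97 kg/h; concentrate = 579.03 kg/h.
glucose reaching the mixer = 223.1 (from concentrate) + 1460×0.355 = 741.4 kg/h.
Product flow = 579.03 + 1460 = 2039 kg/h; glucose fraction = 0.364.

0.364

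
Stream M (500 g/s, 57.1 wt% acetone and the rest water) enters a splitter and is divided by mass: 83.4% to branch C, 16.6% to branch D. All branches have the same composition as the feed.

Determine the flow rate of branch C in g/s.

Branch C flow = 0.834×500 = 417 g/s.

417 g/s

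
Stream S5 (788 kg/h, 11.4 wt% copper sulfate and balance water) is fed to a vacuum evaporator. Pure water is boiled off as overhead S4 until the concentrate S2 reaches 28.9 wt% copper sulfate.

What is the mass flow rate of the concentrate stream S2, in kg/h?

copper sulfate is conserved: 788×0.114 = 89.832 kg/h all reports to the concentrate.
Concentrate = 89.832/(target fraction) = 310.84 kg/h.

310.8 kg/h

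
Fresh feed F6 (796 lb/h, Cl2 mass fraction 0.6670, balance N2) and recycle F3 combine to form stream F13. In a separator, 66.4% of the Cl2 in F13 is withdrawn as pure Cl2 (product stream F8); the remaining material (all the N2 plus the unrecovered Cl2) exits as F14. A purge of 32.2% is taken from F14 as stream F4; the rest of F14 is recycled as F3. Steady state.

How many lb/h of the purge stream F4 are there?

339.5 lb/h

N2 enters only via F6 and leaves only via the purge: 796×0.333 = 0.322×(N2 in F14), and the separator passes all N2, so N2 in F13 = N2 in F14 = 823.19 lb/h.
Cl2 in F13: m_A = 796×0.667 + (1−0.322)·(1−0.664)·m_A, so m_A = 530.93/0.7722 = 687.56 lb/h.
F14 = (1−0.664)×687.56 + 823.19 = 1054.2 lb/h.
Purge F4 = 0.322×1054.2 = 339.46 lb/h.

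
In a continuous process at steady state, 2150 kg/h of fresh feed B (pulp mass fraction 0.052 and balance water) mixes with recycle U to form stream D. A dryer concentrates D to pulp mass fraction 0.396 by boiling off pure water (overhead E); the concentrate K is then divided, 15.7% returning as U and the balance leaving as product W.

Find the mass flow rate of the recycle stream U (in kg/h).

Overall pulp balance (none leaves overhead): pulp in fresh feed = pulp in product, i.e. 2150×0.052 = (1−0.157)·K·0.396.
K = 111.8/(0.396×0.843) = 334.9 kg/h.
Recycle U = 0.157×334.9 = 52.58 kg/h.

52.58 kg/h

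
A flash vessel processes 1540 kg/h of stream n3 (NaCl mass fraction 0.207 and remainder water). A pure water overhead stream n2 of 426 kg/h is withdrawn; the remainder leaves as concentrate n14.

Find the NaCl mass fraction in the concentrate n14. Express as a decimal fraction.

NaCl is not removed: 1540×0.207 = 318.78 kg/h of NaCl enters n14.
Concentrate = 1540 − 426 = 1114 kg/h.
Mass fraction = 318.78/1114 = 0.286.

0.286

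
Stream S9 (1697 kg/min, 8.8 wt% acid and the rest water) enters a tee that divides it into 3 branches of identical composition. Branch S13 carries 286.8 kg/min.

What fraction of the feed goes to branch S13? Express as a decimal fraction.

Fraction to S13 = 286.8/1697 = 0.1690.

0.169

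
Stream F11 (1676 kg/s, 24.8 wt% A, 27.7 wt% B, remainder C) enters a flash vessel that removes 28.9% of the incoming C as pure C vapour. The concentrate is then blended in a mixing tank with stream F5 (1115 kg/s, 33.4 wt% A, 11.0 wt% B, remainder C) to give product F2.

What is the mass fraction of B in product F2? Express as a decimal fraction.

Vapour removed = 0.289×0.475×1676 = 230.07 kg/s; concentrate = 1445.9 kg/s.
B reaching the mixer = 464.25 (from concentrate) + 1115×0.110 = 586.9 kg/s.
Product flow = 1445.9 + 1115 = 2560.9 kg/s; B fraction = 0.2292.

0.2292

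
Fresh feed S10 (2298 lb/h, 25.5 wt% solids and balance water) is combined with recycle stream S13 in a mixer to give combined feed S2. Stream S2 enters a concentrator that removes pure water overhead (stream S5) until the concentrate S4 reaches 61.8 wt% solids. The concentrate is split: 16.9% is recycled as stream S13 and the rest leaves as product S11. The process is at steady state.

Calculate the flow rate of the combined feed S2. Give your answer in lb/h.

2491 lb/h

Overall solids balance (none leaves overhead): solids in fresh feed = solids in product, i.e. 2298×0.255 = (1−0.169)·S4·0.618.
S4 = 585.99/(0.618×0.831) = 1141 lb/h.
Recycle S13 = 0.169×1141 = 192.84 lb/h.
Combined feed S2 = 2298 + 192.84 = 2490.8 lb/h.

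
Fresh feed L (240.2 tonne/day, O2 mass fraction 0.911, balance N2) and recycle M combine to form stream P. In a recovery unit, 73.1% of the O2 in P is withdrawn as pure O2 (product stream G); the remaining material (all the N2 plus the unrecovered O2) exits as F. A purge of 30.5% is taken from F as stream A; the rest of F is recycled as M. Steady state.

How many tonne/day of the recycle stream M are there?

N2 enters only via L and leaves only via the purge: 240.2×0.089 = 0.305×(N2 in F), and the recovery unit passes all N2, so N2 in P = N2 in F = 70.091 tonne/day.
O2 in P: m_A = 240.2×0.911 + (1−0.305)·(1−0.731)·m_A, so m_A = 218.82/0.8130 = 269.14 tonne/day.
F = (1−0.731)×269.14 + 70.091 = 142.49 tonne/day.
Recycle M = (1−0.305)×142.49 = 99.03 tonne/day.

99.03 tonne/day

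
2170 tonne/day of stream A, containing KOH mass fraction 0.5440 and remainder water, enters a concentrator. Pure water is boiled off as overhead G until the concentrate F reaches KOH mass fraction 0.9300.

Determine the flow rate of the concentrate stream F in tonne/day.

1269 tonne/day

KOH is conserved: 2170×0.544 = 1180.5 tonne/day all reports to the concentrate.
Concentrate = 1180.5/(target fraction) = 1269.3 tonne/day.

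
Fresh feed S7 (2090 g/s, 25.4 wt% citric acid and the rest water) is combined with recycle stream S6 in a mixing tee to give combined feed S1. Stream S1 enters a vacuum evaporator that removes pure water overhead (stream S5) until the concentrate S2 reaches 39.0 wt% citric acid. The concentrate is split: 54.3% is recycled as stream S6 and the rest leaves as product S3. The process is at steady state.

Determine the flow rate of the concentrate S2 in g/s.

2979 g/s

Overall citric acid balance (none leaves overhead): citric acid in fresh feed = citric acid in product, i.e. 2090×0.254 = (1−0.543)·S2·0.390.
S2 = 530.86/(0.390×0.457) = 2978.5 g/s.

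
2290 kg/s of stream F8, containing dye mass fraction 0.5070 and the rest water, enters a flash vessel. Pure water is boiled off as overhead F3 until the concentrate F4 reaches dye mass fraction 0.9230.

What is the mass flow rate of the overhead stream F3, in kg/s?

dye is conserved: 2290×0.507 = 1161 kg/s all reports to the concentrate.
Concentrate = 1161/(target fraction) = 1257.9 kg/s.
Overhead = 2290 − 1257.9 = 1032.1 kg/s.

1032 kg/s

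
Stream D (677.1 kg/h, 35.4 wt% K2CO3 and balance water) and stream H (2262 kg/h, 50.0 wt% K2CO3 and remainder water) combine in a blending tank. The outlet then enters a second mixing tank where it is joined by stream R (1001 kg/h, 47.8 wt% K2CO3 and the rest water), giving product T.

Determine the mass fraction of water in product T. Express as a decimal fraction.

Overall, product flow = 3940.1 kg/h.
water in = 677.1×0.646 + 2262×0.500 + 1001×0.522 = 2090.9 kg/h.
water fraction in T = 0.531.

0.531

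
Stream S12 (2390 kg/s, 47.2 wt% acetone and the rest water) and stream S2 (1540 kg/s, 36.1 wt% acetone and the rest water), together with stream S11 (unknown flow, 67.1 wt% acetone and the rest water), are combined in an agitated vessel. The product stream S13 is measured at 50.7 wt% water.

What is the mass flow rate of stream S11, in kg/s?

Let S11 be the unknown flow. Total out = 3930 + S11.
water balance: 2246 + 0.329·S11 = 0.507·(3930 + S11)
(0.329 − 0.507)·S11 = 0.507×3930 − 2246 = -253.47
S11 = -253.47 / -0.178 = 1424 kg/s

1424 kg/s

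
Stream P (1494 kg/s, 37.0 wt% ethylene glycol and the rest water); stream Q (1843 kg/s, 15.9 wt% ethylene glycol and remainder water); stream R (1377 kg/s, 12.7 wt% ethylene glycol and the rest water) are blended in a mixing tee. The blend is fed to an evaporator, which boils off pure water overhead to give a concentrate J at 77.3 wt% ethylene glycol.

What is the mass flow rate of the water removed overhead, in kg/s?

ethylene glycol entering = 1494×0.370 + 1843×0.159 + 1377×0.127 = 1020.7 kg/s.
All ethylene glycol reports to J, so J = 1020.7/0.773 = 1320.4 kg/s.
Total feed = 4714 kg/s; overhead = 4714 − 1320.4 = 3393.6 kg/s.

3394 kg/s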